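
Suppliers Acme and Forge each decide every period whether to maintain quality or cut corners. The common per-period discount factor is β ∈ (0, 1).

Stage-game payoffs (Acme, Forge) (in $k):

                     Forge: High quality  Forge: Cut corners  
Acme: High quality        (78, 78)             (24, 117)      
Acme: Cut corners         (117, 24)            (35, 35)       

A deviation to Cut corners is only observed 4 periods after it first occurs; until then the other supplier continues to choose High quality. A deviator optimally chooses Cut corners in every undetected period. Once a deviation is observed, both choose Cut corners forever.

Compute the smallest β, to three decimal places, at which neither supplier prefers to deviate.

Deviating for the 4 undetected periods gains 117−78 = 39 per period over cooperation, then loses 78−35 = 43 per period forever once punishment starts.
Gain: 39(1 + β + … + β^3); loss: 43·β^4/(1−β).
No profitable deviation ⇔ 39(1−β^4) ≤ 43·β^4, i.e. β^4 ≥ 39/(39+43) = 39/82.
Hence β ≥ (39/82)^(1/4) ≈ 0.830.

0.830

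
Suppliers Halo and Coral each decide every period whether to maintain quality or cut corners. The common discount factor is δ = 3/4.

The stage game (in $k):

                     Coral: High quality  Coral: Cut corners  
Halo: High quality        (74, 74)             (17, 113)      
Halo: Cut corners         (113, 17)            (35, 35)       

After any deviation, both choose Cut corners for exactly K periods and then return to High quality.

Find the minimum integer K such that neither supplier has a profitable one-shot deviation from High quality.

2

No profitable deviation requires (74−35)(δ+…+δ^K) ≥ 113−74, i.e. δ+…+δ^K ≥ 1 ≈ 1.0000.
With δ = 3/4, the partial sums are K=1: 0.7500, K=2: 1.3125.
K = 2 is the first length at which the sum reaches 1.0000.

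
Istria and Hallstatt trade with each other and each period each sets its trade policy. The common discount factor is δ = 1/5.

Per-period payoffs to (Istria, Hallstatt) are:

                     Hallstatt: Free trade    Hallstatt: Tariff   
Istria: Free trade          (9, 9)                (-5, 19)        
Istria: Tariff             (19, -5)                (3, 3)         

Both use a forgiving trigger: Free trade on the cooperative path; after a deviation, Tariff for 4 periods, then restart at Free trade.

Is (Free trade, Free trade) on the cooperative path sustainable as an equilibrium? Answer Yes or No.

No

IC: δ+…+δ^4 ≥ (19−9)/(9−3) = 5/3.
At δ = 1/5: partial sum = 0.2496 < 1.6667. Cooperation not sustainable.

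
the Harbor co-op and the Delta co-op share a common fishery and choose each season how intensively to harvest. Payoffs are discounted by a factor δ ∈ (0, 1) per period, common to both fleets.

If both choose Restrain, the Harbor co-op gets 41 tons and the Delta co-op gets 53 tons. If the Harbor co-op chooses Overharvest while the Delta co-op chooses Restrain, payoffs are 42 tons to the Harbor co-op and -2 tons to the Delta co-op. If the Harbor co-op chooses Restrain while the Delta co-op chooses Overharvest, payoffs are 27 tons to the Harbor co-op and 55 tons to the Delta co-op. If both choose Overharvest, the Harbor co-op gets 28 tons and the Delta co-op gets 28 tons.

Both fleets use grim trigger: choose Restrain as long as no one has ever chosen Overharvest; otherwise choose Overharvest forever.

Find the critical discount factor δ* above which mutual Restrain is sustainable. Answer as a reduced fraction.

2/27

For the Harbor co-op: deviation gain 42−41 = 1, per-period punishment loss 41−28 = 13. IC gives δ ≥ 1/14.
For the Delta co-op: gain 2, loss 25 per period, so δ ≥ 2/27.
The tighter constraint is the Delta co-op's, so cooperation needs δ ≥ 2/27.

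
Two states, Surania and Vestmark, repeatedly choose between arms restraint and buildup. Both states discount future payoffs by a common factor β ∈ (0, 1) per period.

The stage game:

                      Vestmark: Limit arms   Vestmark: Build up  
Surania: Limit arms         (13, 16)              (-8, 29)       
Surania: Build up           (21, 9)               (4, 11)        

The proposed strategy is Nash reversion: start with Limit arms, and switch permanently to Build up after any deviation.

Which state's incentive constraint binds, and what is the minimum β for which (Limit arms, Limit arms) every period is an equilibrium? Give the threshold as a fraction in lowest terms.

Surania's threshold: (21−13)/(21−4) = 8/17.
Vestmark's threshold: (29−16)/(29−11) = 13/18.
8/17 < 13/18, so Vestmark binds and β* = 13/18.

Vestmark; β ≥ 13/18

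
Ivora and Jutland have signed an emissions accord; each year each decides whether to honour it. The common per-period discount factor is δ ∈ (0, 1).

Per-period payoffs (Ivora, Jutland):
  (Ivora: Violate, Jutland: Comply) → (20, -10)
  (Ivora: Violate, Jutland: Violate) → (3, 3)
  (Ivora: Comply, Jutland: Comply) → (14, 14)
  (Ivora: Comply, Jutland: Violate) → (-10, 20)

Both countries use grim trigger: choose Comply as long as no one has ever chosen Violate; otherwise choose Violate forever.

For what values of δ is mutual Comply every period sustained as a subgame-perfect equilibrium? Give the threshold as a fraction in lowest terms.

Cooperation forever yields 14 each period: 14/(1−δ).
Deviating yields 20 once, then 3 forever: 20 + 3δ/(1−δ).
No profitable deviation requires 14/(1−δ) ≥ 20 + 3δ/(1−δ).
Multiplying by (1−δ): 14 ≥ 20(1−δ) + 3δ = 20 − 17δ.
So 17δ ≥ 6, i.e. δ ≥ 6/17.

6/17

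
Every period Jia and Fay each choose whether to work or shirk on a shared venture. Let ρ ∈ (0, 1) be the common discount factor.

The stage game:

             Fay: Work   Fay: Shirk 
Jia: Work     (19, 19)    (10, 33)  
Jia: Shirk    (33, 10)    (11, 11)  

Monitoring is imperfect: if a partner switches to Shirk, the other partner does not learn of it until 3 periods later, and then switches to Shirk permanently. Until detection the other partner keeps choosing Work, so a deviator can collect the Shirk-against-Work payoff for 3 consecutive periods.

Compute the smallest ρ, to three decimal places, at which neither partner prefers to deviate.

A deviator earns 33 for 3 periods, then 11 forever; cooperating earns 19 forever. Multiplying the IC by (1−ρ):
19 ≥ 33(1−ρ^3) + 11ρ^3, so 22·ρ^3 ≥ 14 and ρ^3 ≥ 7/11.
ρ ≥ (7/11)^(1/3) ≈ 0.860.

0.860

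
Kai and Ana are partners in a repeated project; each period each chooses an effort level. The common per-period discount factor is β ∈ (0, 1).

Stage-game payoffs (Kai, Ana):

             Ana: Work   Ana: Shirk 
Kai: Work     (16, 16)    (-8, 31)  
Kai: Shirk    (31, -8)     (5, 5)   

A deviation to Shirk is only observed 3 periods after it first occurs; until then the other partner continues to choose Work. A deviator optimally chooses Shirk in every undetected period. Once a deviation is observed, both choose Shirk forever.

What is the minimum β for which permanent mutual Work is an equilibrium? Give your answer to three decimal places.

The best deviation is to choose Shirk for all 3 undetected periods, earning 31 each, then 5 forever once detected.
Deviation value: 31(1−β^3)/(1−β) + 5β^3/(1−β); cooperation value: 16/(1−β).
IC: 16 ≥ 31(1−β^3) + 5β^3 = 31 − 26β^3.
So β^3 ≥ 15/26, giving β ≥ (15/26)^(1/3) ≈ 0.832.

0.832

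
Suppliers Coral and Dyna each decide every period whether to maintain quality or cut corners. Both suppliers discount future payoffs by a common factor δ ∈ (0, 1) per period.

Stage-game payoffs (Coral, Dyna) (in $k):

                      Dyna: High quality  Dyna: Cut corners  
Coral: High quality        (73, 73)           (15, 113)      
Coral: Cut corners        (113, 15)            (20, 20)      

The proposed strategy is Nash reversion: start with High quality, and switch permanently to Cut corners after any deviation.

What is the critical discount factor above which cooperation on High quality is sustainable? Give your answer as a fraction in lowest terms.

Under grim trigger the critical discount factor is (T−C)/(T−P) with T = 113, C = 73, P = 20.
δ* = (113−73)/(113−20) = 40/93.

40/93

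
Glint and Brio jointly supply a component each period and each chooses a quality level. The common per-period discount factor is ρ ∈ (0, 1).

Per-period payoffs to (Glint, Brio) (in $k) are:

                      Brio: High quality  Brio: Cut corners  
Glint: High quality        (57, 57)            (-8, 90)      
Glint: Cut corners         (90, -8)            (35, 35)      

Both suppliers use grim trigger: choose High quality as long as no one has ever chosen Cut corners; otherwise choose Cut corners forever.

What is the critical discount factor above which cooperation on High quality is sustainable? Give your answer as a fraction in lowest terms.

57/(1−ρ) ≥ 90 + 35ρ/(1−ρ)
57 ≥ 90 − 55ρ
ρ ≥ 33/55 = 3/5.

3/5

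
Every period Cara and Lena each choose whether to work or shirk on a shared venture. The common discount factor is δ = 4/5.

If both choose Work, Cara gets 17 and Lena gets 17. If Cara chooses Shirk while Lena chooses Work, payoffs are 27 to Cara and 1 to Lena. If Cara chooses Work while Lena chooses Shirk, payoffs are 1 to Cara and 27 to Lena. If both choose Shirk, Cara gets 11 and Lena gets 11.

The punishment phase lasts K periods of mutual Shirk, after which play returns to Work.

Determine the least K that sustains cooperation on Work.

3

No profitable deviation requires (17−11)(δ+…+δ^K) ≥ 27−17, i.e. δ+…+δ^K ≥ 5/3 ≈ 1.6667.
With δ = 4/5, the partial sums are K=1: 0.8000, K=2: 1.4400, K=3: 1.9520.
K = 3 is the first length at which the sum reaches 1.6667.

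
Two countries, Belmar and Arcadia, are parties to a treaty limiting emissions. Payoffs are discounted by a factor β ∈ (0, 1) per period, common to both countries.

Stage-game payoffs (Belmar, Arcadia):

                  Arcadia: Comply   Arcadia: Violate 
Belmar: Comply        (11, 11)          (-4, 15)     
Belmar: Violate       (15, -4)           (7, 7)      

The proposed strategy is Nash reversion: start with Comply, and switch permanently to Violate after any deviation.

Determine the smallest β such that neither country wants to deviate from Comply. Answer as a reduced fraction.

Under grim trigger the critical discount factor is (T−C)/(T−P) with T = 15, C = 11, P = 7.
β* = (15−11)/(15−7) = 4/8 = 1/2.

1/2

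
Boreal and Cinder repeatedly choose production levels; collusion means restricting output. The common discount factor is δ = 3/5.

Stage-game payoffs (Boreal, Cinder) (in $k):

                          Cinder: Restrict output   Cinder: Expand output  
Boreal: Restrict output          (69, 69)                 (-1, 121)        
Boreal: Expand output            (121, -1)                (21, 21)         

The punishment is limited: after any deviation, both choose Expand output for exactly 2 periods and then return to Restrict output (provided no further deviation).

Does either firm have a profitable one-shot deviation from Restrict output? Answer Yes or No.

A one-shot deviation gives 121 now, then 21 for 2 periods, then back to 69.
Gain from deviating: (121−69) today; loss: (69−21) in each of the next 2 periods.
No-deviation condition: (69−21)(δ+…+δ^2) ≥ 121−69, i.e. δ+…+δ^2 ≥ 13/12.
At δ = 3/5: δ+…+δ^2 = 0.9600 < 1.0833.
So cooperation is not sustainable.

Yes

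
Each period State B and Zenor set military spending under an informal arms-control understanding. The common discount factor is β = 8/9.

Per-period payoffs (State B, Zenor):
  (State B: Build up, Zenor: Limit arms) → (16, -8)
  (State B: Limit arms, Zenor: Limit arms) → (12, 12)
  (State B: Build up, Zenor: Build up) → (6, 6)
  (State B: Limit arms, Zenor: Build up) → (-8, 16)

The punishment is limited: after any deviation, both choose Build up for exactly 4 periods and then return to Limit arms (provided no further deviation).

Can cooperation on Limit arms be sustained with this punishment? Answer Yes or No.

Yes

Comparing payoff streams over the 5 periods until play realigns: cooperate → 12(1+β+…+β^4); deviate → 16 + 6(β+…+β^4).
Cooperation is sustained iff (12−6)(β+…+β^4) ≥ 16−12.
β+…+β^4 = 8/9·(1−(8/9)^4)/(1−8/9) = 3.0056, and (16−12)/(12−6) = 0.6667.
3.0056 ≥ 0.6667, so cooperation is sustainable.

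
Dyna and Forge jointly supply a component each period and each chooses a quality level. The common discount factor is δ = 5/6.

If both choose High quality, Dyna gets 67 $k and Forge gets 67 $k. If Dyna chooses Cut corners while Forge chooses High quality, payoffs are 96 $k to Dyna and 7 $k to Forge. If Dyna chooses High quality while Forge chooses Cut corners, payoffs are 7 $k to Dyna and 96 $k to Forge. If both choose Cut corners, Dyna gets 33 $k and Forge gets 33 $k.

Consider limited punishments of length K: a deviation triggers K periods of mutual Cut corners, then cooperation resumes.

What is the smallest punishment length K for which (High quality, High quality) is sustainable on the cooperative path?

2

IC: δ(1−δ^K)/(1−δ) ≥ (96−67)/(67−33) = 29/34.
With δ = 5/6: need 1 − δ^K ≥ 29/34·(1−5/6)/(5/6), i.e. δ^K ≤ 0.8294.
Since (5/6)^1 = 0.8333 and (5/6)^2 = 0.6944, the smallest such K is 2.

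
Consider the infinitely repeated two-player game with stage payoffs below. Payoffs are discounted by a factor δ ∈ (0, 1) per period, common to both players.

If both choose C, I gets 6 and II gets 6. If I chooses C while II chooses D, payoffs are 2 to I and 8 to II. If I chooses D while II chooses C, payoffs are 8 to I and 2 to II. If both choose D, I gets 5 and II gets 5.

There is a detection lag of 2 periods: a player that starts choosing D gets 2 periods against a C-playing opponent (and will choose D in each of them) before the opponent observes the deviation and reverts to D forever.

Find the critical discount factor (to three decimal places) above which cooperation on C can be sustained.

0.816

Deviating for the 2 undetected periods gains 8−6 = 2 per period over cooperation, then loses 6−5 = 1 per period forever once punishment starts.
Gain: 2(1 + δ + … + δ^1); loss: 1·δ^2/(1−δ).
No profitable deviation ⇔ 2(1−δ^2) ≤ 1·δ^2, i.e. δ^2 ≥ 2/(2+1) = 2/3.
Hence δ ≥ (2/3)^(1/2) ≈ 0.816.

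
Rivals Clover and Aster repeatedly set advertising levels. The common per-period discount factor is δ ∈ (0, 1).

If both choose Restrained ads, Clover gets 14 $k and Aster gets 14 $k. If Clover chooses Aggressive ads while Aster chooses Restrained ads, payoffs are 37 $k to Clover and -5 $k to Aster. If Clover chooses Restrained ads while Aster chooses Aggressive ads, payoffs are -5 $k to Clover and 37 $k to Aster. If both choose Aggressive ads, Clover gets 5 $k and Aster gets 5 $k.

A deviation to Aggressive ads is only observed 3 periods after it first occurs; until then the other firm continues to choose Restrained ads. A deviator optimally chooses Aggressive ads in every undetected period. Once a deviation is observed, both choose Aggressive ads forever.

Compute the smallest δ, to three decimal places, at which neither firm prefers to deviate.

0.896

A deviator earns 37 for 3 periods, then 5 forever; cooperating earns 14 forever. Multiplying the IC by (1−δ):
14 ≥ 37(1−δ^3) + 5δ^3, so 32·δ^3 ≥ 23 and δ^3 ≥ 23/32.
δ ≥ (23/32)^(1/3) ≈ 0.896.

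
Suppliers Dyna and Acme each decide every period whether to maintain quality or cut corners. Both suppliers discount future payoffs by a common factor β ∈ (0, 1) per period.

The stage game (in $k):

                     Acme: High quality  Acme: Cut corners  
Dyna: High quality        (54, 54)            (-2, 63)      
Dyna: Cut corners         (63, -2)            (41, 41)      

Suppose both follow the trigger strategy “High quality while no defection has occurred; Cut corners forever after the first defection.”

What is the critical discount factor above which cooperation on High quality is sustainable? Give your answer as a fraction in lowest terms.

9/22

Cooperation forever yields 54 each period: 54/(1−β).
Deviating yields 63 once, then 41 forever: 63 + 41β/(1−β).
No profitable deviation requires 54/(1−β) ≥ 63 + 41β/(1−β).
Multiplying by (1−β): 54 ≥ 63(1−β) + 41β = 63 − 22β.
So 22β ≥ 9, i.e. β ≥ 9/22.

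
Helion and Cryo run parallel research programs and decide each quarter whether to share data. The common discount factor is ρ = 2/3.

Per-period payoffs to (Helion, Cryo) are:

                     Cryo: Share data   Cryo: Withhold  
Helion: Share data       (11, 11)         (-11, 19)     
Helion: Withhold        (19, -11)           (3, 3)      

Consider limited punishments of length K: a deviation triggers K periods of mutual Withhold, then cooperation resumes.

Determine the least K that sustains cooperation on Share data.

2

No profitable deviation requires (11−3)(ρ+…+ρ^K) ≥ 19−11, i.e. ρ+…+ρ^K ≥ 1 ≈ 1.0000.
With ρ = 2/3, the partial sums are K=1: 0.6667, K=2: 1.1111.
K = 2 is the first length at which the sum reaches 1.0000.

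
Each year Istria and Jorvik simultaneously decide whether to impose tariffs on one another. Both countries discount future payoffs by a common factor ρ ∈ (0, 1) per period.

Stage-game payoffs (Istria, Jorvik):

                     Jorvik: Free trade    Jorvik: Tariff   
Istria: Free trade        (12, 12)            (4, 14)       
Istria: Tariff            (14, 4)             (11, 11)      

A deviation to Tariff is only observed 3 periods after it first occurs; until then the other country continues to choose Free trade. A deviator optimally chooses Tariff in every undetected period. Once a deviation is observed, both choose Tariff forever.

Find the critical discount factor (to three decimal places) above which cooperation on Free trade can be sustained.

0.874

The best deviation is to choose Tariff for all 3 undetected periods, earning 14 each, then 11 forever once detected.
Deviation value: 14(1−ρ^3)/(1−ρ) + 11ρ^3/(1−ρ); cooperation value: 12/(1−ρ).
IC: 12 ≥ 14(1−ρ^3) + 11ρ^3 = 14 − 3ρ^3.
So ρ^3 ≥ 2/3, giving ρ ≥ (2/3)^(1/3) ≈ 0.874.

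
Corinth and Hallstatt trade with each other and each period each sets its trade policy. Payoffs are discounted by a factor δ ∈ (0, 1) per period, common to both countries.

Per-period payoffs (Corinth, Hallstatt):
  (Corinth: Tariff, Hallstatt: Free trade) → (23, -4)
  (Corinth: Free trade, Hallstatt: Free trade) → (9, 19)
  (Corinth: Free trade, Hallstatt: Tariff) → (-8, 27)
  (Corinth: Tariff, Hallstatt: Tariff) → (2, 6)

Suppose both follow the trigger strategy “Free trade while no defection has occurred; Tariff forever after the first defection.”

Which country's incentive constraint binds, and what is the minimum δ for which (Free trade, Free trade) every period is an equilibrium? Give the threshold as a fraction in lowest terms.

Corinth; δ ≥ 2/3

Corinth: cooperation gives 9 each period; deviation gives 23 once then 2 forever.
  9/(1−δ) ≥ 23 + 2δ/(1−δ) ⇒ δ ≥ 14/21 = 2/3.
Hallstatt: cooperation gives 19 each period; deviation gives 27 once then 6 forever.
  δ ≥ 8/21.
Both must hold, so the binding constraint is Corinth's: δ ≥ 2/3.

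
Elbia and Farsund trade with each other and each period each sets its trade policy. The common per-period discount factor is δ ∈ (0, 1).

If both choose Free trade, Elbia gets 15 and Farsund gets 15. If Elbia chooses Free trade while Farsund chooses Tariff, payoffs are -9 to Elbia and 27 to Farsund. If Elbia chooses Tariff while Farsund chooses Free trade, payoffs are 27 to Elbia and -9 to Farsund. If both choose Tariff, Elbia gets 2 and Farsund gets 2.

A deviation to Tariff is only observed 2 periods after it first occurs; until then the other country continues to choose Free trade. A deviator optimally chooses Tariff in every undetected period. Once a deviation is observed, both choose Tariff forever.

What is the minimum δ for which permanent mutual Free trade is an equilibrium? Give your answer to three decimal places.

0.693

A deviator earns 27 for 2 periods, then 2 forever; cooperating earns 15 forever. Multiplying the IC by (1−δ):
15 ≥ 27(1−δ^2) + 2δ^2, so 25·δ^2 ≥ 12 and δ^2 ≥ 12/25.
δ ≥ (12/25)^(1/2) ≈ 0.693.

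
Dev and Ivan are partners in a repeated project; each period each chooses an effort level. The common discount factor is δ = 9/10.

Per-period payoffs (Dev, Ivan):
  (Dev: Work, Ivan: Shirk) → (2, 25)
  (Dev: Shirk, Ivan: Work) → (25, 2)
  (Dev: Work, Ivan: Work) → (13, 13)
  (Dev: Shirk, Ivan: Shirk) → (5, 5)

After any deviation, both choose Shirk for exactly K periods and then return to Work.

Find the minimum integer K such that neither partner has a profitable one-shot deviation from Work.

2

No profitable deviation requires (13−5)(δ+…+δ^K) ≥ 25−13, i.e. δ+…+δ^K ≥ 3/2 ≈ 1.5000.
With δ = 9/10, the partial sums are K=1: 0.9000, K=2: 1.7100.
K = 2 is the first length at which the sum reaches 1.5000.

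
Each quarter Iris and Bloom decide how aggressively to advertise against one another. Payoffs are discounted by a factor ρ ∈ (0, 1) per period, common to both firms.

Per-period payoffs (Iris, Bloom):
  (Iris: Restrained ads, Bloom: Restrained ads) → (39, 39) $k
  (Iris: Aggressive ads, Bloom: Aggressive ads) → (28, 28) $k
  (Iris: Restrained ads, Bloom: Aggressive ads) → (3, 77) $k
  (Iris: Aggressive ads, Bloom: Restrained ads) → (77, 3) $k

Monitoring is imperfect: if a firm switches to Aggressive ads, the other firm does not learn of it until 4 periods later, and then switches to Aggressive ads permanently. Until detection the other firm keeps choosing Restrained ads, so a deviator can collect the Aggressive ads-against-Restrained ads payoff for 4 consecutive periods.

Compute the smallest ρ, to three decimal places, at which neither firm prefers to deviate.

0.938

A deviator earns 77 for 4 periods, then 28 forever; cooperating earns 39 forever. Multiplying the IC by (1−ρ):
39 ≥ 77(1−ρ^4) + 28ρ^4, so 49·ρ^4 ≥ 38 and ρ^4 ≥ 38/49.
ρ ≥ (38/49)^(1/4) ≈ 0.938.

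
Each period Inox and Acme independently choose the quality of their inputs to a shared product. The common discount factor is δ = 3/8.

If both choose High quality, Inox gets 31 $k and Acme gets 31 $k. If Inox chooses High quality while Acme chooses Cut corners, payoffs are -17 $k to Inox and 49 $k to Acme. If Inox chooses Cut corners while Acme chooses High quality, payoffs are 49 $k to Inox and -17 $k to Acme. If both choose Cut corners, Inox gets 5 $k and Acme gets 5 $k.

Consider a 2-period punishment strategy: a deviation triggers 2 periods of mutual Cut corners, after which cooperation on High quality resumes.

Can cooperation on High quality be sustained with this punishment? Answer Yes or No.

No

Comparing payoff streams over the 3 periods until play realigns: cooperate → 31(1+δ+…+δ^2); deviate → 49 + 5(δ+…+δ^2).
Cooperation is sustained iff (31−5)(δ+…+δ^2) ≥ 49−31.
δ+…+δ^2 = 3/8·(1−(3/8)^2)/(1−3/8) = 0.5156, and (49−31)/(31−5) = 0.6923.
0.5156 < 0.6923, so cooperation is not sustainable.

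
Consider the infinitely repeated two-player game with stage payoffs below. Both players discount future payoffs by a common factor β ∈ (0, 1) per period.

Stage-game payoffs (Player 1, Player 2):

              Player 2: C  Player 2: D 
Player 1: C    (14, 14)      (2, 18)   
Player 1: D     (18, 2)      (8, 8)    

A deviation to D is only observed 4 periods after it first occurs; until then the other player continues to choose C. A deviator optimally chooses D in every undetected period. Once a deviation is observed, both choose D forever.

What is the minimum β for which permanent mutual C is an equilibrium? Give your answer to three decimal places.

Deviating for the 4 undetected periods gains 18−14 = 4 per period over cooperation, then loses 14−8 = 6 per period forever once punishment starts.
Gain: 4(1 + β + … + β^3); loss: 6·β^4/(1−β).
No profitable deviation ⇔ 4(1−β^4) ≤ 6·β^4, i.e. β^4 ≥ 4/(4+6) = 2/5.
Hence β ≥ (2/5)^(1/4) ≈ 0.795.

0.795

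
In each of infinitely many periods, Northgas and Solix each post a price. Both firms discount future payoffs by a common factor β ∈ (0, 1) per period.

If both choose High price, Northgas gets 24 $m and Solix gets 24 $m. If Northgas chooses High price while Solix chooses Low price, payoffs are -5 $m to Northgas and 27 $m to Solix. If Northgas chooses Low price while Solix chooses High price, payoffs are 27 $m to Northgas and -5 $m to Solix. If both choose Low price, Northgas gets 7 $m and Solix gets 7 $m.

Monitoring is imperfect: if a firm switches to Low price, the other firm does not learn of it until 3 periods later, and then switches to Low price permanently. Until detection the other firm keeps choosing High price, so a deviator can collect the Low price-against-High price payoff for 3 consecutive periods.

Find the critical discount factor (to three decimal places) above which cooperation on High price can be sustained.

0.531

Deviating for the 3 undetected periods gains 27−24 = 3 per period over cooperation, then loses 24−7 = 17 per period forever once punishment starts.
Gain: 3(1 + β + … + β^2); loss: 17·β^3/(1−β).
No profitable deviation ⇔ 3(1−β^3) ≤ 17·β^3, i.e. β^3 ≥ 3/(3+17) = 3/20.
Hence β ≥ (3/20)^(1/3) ≈ 0.531.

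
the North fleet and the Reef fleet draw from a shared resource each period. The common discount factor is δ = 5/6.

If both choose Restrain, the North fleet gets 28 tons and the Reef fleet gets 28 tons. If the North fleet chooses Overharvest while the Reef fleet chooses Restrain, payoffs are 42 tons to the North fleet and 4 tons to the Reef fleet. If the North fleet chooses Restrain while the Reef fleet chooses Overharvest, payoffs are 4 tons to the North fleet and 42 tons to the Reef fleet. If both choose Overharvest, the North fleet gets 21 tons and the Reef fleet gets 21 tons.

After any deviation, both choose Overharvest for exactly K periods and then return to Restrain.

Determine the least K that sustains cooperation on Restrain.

3

IC: δ(1−δ^K)/(1−δ) ≥ (42−28)/(28−21) = 2.
With δ = 5/6: need 1 − δ^K ≥ 2·(1−5/6)/(5/6), i.e. δ^K ≤ 0.6000.
Since (5/6)^2 = 0.6944 and (5/6)^3 = 0.5787, the smallest such K is 3.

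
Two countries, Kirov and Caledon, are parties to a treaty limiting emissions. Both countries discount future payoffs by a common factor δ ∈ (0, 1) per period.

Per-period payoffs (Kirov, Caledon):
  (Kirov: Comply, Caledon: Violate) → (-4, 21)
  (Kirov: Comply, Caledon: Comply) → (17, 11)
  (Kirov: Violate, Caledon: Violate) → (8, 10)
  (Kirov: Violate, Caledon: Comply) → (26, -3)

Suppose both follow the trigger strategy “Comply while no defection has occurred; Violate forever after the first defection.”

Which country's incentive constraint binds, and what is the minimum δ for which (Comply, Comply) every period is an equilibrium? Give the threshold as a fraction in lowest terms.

Kirov's threshold: (26−17)/(26−8) = 1/2.
Caledon's threshold: (21−11)/(21−10) = 10/11.
1/2 < 10/11, so Caledon binds and δ* = 10/11.

Caledon; δ ≥ 10/11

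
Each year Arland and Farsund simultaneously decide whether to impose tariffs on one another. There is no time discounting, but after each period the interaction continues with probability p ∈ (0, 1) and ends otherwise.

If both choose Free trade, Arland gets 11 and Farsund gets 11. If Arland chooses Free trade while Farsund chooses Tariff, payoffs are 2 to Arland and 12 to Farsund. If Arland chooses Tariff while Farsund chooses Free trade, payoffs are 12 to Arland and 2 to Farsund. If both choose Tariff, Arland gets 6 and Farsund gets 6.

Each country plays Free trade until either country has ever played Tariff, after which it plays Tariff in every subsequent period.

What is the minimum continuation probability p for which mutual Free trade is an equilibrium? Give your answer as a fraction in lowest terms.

Expected cooperation value is 11 + p·11 + p²·11 + … = 11/(1−p); deviation gives 12 + p·6/(1−p).
11 ≥ 12(1−p) + 6p ⇒ 6p ≥ 1 ⇒ p ≥ 1/6.

1/6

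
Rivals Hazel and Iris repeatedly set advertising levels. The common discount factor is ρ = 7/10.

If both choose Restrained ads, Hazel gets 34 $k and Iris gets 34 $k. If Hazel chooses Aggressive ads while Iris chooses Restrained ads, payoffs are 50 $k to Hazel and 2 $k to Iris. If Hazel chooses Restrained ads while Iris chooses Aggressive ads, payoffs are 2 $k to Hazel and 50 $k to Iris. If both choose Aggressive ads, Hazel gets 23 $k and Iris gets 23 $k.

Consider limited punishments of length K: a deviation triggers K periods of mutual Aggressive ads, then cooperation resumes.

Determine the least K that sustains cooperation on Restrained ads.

3

No profitable deviation requires (34−23)(ρ+…+ρ^K) ≥ 50−34, i.e. ρ+…+ρ^K ≥ 16/11 ≈ 1.4545.
With ρ = 7/10, the partial sums are K=1: 0.7000, K=2: 1.1900, K=3: 1.5330.
K = 3 is the first length at which the sum reaches 1.4545.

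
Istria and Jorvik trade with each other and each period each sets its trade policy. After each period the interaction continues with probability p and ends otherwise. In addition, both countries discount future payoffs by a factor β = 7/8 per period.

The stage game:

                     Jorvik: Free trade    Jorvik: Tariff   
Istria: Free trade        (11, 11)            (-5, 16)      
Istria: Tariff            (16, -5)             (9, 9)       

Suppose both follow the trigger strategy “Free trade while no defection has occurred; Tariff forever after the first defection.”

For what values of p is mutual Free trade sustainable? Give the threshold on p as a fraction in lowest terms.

40/49

Expected continuation weight on next period's payoff is β·p = 7/8·p, which plays the role of the discount factor.
Cooperation requires 7/8·p ≥ (16−11)/(16−9) = 5/7, hence p ≥ 40/49.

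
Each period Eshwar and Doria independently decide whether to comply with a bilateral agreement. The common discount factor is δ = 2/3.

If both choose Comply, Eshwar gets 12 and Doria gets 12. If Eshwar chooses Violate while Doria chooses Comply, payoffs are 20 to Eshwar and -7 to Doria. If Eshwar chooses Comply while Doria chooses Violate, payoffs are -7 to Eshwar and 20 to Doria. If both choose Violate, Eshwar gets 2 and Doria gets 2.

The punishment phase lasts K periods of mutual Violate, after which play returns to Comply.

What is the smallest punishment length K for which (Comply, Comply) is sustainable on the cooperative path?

No profitable deviation requires (12−2)(δ+…+δ^K) ≥ 20−12, i.e. δ+…+δ^K ≥ 4/5 ≈ 0.8000.
With δ = 2/3, the partial sums are K=1: 0.6667, K=2: 1.1111.
K = 2 is the first length at which the sum reaches 0.8000.

2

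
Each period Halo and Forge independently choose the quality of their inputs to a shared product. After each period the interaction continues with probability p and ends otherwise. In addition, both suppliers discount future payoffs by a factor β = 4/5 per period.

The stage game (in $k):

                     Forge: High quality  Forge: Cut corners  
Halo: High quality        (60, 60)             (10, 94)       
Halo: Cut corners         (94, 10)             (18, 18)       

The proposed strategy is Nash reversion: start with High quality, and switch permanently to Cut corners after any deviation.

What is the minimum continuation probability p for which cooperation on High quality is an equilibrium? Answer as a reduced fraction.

With continuation probability p and discount β, the effective per-period discount factor is βp.
Grim-trigger IC: βp ≥ (94−60)/(94−18) = 17/38.
So p ≥ (17/38)/(4/5) = 85/152.

85/152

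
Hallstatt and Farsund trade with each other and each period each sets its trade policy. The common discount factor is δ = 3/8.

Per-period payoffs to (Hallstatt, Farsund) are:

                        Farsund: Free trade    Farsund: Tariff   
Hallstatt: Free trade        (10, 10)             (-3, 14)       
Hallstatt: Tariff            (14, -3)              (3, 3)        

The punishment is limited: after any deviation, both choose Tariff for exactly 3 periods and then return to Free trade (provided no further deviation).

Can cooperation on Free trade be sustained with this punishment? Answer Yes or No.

Comparing payoff streams over the 4 periods until play realigns: cooperate → 10(1+δ+…+δ^3); deviate → 14 + 3(δ+…+δ^3).
Cooperation is sustained iff (10−3)(δ+…+δ^3) ≥ 14−10.
δ+…+δ^3 = 3/8·(1−(3/8)^3)/(1−3/8) = 0.5684, and (14−10)/(10−3) = 0.5714.
0.5684 < 0.5714, so cooperation is not sustainable.

No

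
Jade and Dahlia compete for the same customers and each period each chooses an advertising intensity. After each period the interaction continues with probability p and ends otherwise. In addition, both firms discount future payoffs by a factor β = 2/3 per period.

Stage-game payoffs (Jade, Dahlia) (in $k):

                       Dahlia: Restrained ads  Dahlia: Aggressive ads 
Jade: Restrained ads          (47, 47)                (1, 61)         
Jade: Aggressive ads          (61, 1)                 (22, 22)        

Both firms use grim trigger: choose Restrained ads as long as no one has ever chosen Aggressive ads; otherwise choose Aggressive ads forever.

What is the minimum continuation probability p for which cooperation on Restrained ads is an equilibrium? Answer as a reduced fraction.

With continuation probability p and discount β, the effective per-period discount factor is βp.
Grim-trigger IC: βp ≥ (61−47)/(61−22) = 14/39.
So p ≥ (14/39)/(2/3) = 7/13.

7/13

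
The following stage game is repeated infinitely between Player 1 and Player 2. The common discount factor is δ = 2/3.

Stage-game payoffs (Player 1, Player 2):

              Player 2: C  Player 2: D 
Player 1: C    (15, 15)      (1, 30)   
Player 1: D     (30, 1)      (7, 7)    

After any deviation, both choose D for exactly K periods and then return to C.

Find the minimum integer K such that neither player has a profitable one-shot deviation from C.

Need Σ_{k=1}^{K} δ^k ≥ (30−15)/(15−7) = 1.8750 at δ = 2/3.
At K = 6 the sum is 1.8244 < 1.8750; at K = 7 it is 1.8829 ≥ 1.8750.
So the minimum punishment length is K = 7.

7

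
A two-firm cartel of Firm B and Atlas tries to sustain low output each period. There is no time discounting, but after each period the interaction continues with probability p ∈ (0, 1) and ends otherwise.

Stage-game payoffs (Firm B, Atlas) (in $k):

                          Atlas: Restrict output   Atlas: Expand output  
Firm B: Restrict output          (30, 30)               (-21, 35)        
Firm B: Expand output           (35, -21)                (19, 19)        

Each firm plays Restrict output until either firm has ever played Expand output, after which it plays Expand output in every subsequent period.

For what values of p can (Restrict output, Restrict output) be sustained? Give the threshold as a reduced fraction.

5/16

Expected cooperation value is 30 + p·30 + p²·30 + … = 30/(1−p); deviation gives 35 + p·19/(1−p).
30 ≥ 35(1−p) + 19p ⇒ 16p ≥ 5 ⇒ p ≥ 5/16.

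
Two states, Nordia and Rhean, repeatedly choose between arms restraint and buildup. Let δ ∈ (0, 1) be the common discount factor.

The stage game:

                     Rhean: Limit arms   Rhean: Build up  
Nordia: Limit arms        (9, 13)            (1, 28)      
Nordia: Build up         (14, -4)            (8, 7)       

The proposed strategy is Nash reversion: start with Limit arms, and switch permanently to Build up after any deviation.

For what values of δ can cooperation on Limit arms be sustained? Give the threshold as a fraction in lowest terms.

5/6

For Nordia: deviation gain 14−9 = 5, per-period punishment loss 9−8 = 1. IC gives δ ≥ 5/6.
For Rhean: gain 15, loss 6 per period, so δ ≥ 15/21 = 5/7.
The tighter constraint is Nordia's, so cooperation needs δ ≥ 5/6.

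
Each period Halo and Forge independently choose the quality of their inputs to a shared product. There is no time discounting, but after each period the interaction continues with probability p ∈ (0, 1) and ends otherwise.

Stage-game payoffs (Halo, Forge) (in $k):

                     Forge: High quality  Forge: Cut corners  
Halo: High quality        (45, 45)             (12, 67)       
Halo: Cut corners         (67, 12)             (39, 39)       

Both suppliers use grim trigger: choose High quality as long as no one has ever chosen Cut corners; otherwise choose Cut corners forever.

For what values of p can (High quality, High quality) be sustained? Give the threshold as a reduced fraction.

11/14

Expected cooperation value is 45 + p·45 + p²·45 + … = 45/(1−p); deviation gives 67 + p·39/(1−p).
45 ≥ 67(1−p) + 39p ⇒ 28p ≥ 22 ⇒ p ≥ 22/28 = 11/14.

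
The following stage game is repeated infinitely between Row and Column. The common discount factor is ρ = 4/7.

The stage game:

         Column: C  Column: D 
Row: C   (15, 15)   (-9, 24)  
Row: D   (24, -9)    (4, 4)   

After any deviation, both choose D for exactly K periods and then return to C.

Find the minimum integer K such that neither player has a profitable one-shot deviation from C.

Need Σ_{k=1}^{K} ρ^k ≥ (24−15)/(15−4) = 0.8182 at ρ = 4/7.
At K = 1 the sum is 0.5714 < 0.8182; at K = 2 it is 0.8980 ≥ 0.8182.
So the minimum punishment length is K = 2.

2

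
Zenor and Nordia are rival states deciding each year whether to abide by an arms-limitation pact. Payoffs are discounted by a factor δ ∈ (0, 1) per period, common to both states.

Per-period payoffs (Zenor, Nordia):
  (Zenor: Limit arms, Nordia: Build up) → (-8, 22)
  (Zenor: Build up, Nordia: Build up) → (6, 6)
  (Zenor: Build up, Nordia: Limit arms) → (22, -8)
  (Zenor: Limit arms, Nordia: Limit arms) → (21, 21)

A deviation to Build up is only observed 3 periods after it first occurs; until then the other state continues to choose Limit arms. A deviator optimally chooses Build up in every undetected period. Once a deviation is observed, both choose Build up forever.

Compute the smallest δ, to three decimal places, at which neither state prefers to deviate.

0.397

Deviating for the 3 undetected periods gains 22−21 = 1 per period over cooperation, then loses 21−6 = 15 per period forever once punishment starts.
Gain: 1(1 + δ + … + δ^2); loss: 15·δ^3/(1−δ).
No profitable deviation ⇔ 1(1−δ^3) ≤ 15·δ^3, i.e. δ^3 ≥ 1/(1+15) = 1/16.
Hence δ ≥ (1/16)^(1/3) ≈ 0.397.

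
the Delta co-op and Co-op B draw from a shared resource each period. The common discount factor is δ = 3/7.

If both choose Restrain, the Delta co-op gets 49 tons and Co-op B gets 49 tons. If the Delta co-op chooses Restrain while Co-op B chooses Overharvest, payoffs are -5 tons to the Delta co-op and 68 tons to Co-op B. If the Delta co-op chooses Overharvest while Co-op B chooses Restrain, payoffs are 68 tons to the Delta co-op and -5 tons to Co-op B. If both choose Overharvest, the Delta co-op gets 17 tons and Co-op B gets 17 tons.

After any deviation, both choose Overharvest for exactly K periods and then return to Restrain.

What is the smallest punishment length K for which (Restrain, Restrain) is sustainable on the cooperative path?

IC: δ(1−δ^K)/(1−δ) ≥ (68−49)/(49−17) = 19/32.
With δ = 3/7: need 1 − δ^K ≥ 19/32·(1−3/7)/(3/7), i.e. δ^K ≤ 0.2083.
Since (3/7)^1 = 0.4286 and (3/7)^2 = 0.1837, the smallest such K is 2.

2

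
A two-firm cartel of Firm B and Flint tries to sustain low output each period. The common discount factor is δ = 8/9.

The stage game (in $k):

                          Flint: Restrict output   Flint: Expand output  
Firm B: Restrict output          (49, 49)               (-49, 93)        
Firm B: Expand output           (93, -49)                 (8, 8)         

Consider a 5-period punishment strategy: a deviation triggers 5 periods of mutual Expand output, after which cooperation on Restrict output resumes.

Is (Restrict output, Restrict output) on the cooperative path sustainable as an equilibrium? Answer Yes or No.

Yes

Comparing payoff streams over the 6 periods until play realigns: cooperate → 49(1+δ+…+δ^5); deviate → 93 + 8(δ+…+δ^5).
Cooperation is sustained iff (49−8)(δ+…+δ^5) ≥ 93−49.
δ+…+δ^5 = 8/9·(1−(8/9)^5)/(1−8/9) = 3.5606, and (93−49)/(49−8) = 1.0732.
3.5606 ≥ 1.0732, so cooperation is sustainable.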